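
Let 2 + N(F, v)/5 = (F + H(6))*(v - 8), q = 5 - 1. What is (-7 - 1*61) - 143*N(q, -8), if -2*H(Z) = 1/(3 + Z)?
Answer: 418378/9 ≈ 46486.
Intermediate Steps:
q = 4
H(Z) = -1/(2*(3 + Z))
N(F, v) = -10 + 5*(-8 + v)*(-1/18 + F) (N(F, v) = -10 + 5*((F - 1/(6 + 2*6))*(v - 8)) = -10 + 5*((F - 1/(6 + 12))*(-8 + v)) = -10 + 5*((F - 1/18)*(-8 + v)) = -10 + 5*((-1/18 + F)*(-8 + v)) = -10 + 5*((-8 + v)*(-1/18 + F)) = -10 + 5*(-8 + v)*(-1/18 + F))
(-7 - 1*61) - 143*N(q, -8) = (-7 - 1*61) - 143*(-70/9 - 40*4 - 5/18*(-8) + 5*4*(-8)) = (-7 - 61) - 143*(-70/9 - 160 + 20/9 - 160) = -68 - 143*(-2930/9) = -68 + 418990/9 = 418378/9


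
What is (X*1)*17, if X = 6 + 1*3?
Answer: 153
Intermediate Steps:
X = 9 (X = 6 + 3 = 9)
(X*1)*17 = (9*1)*17 = 9*17 = 153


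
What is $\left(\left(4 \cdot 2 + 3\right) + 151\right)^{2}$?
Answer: $26244$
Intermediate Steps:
$\left(\left(4 \cdot 2 + 3\right) + 151\right)^{2} = \left(\left(8 + 3\right) + 151\right)^{2} = \left(11 + 151\right)^{2} = 162^{2} = 26244$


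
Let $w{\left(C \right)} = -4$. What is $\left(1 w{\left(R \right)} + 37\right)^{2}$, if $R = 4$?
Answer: $1089$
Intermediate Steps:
$\left(1 w{\left(R \right)} + 37\right)^{2} = \left(1 \left(-4\right) + 37\right)^{2} = \left(-4 + 37\right)^{2} = 33^{2} = 1089$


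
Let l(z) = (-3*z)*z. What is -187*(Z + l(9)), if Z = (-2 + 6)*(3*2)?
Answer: 40953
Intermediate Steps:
l(z) = -3*z²
Z = 24 (Z = 4*6 = 24)
-187*(Z + l(9)) = -187*(24 - 3*9²) = -187*(24 - 3*81) = -187*(24 - 243) = -187*(-219) = 40953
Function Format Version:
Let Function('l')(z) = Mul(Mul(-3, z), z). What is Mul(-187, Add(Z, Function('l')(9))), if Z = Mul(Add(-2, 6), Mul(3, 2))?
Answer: 40953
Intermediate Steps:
Function('l')(z) = Mul(-3, Pow(z, 2))
Z = 24 (Z = Mul(4, 6) = 24)
Mul(-187, Add(Z, Function('l')(9))) = Mul(-187, Add(24, Mul(-3, Pow(9, 2)))) = Mul(-187, Add(24, Mul(-3, 81))) = Mul(-187, Add(24, -243)) = Mul(-187, -219) = 40953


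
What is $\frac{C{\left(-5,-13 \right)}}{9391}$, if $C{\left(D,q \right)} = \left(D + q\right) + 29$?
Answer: $\frac{11}{9391} \approx 0.0011713$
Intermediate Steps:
$C{\left(D,q \right)} = 29 + D + q$
$\frac{C{\left(-5,-13 \right)}}{9391} = \frac{29 - 5 - 13}{9391} = 11 \cdot \frac{1}{9391} = \frac{11}{9391}$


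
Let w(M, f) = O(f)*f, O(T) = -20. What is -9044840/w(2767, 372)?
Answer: 226121/186 ≈ 1215.7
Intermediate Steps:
w(M, f) = -20*f
-9044840/w(2767, 372) = -9044840/((-20*372)) = -9044840/(-7440) = -9044840*(-1/7440) = 226121/186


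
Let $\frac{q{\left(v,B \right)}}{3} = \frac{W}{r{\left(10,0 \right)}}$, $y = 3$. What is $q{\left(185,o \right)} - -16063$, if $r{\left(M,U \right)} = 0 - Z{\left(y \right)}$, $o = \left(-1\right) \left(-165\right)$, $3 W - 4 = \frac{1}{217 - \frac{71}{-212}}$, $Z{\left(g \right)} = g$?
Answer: $\frac{740041221}{46075} \approx 16062.0$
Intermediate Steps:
$W = \frac{61504}{46075}$ ($W = \frac{4}{3} + \frac{1}{3 \left(217 - \frac{71}{-212}\right)} = \frac{4}{3} + \frac{1}{3 \left(217 - - \frac{71}{212}\right)} = \frac{4}{3} + \frac{1}{3 \left(217 + \frac{71}{212}\right)} = \frac{4}{3} + \frac{1}{3 \cdot \frac{46075}{212}} = \frac{4}{3} + \frac{1}{3} \cdot \frac{212}{46075} = \frac{4}{3} + \frac{212}{138225} = \frac{61504}{46075} \approx 1.3349$)
$o = 165$
$r{\left(M,U \right)} = -3$ ($r{\left(M,U \right)} = 0 - 3 = -3$)
$q{\left(v,B \right)} = - \frac{61504}{46075}$ ($q{\left(v,B \right)} = 3 \frac{61504}{46075 \left(-3\right)} = 3 \cdot \frac{61504}{46075} \left(- \frac{1}{3}\right) = 3 \left(- \frac{61504}{138225}\right) = - \frac{61504}{46075}$)
$q{\left(185,o \right)} - -16063 = - \frac{61504}{46075} - -16063 = - \frac{61504}{46075} + 16063 = \frac{740041221}{46075}$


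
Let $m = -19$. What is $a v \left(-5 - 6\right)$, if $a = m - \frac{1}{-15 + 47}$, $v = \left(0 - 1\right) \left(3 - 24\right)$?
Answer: $\frac{140679}{32} \approx 4396.2$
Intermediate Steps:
$v = 21$ ($v = - (3 - 24) = \left(-1\right) \left(-21\right) = 21$)
$a = - \frac{609}{32}$ ($a = -19 - \frac{1}{-15 + 47} = -19 - \frac{1}{32} = - \frac{609}{32} \approx -19.031$)
$a v \left(-5 - 6\right) = \left(- \frac{609}{32}\right) 21 \left(-5 - 6\right) = \left(- \frac{12789}{32}\right) \left(-11\right) = \frac{140679}{32}$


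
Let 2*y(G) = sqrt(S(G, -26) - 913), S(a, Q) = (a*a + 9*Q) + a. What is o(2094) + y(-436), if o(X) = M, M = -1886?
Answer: -1886 + sqrt(188513)/2 ≈ -1668.9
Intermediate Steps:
o(X) = -1886
S(a, Q) = a + a**2 + 9*Q (S(a, Q) = (a**2 + 9*Q) + a = a + a**2 + 9*Q)
y(G) = sqrt(-1147 + G + G**2)/2 (y(G) = sqrt((G + G**2 + 9*(-26)) - 913)/2 = sqrt((G + G**2 - 234) - 913)/2 = sqrt((-234 + G + G**2) - 913)/2 = sqrt(-1147 + G + G**2)/2)
o(2094) + y(-436) = -1886 + sqrt(-1147 - 436 + (-436)**2)/2 = -1886 + sqrt(-1147 - 436 + 190096)/2 = -1886 + sqrt(188513)/2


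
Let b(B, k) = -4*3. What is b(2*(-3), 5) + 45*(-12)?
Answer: -552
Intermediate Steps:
b(B, k) = -12
b(2*(-3), 5) + 45*(-12) = -12 + 45*(-12) = -12 - 540 = -552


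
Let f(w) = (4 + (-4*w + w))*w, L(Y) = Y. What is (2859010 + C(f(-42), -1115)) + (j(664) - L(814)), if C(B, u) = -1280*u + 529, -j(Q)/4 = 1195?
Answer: 4281145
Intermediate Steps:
j(Q) = -4780 (j(Q) = -4*1195 = -4780)
f(w) = w*(4 - 3*w) (f(w) = (4 - 3*w)*w = w*(4 - 3*w))
C(B, u) = 529 - 1280*u
(2859010 + C(f(-42), -1115)) + (j(664) - L(814)) = (2859010 + (529 - 1280*(-1115))) + (-4780 - 1*814) = (2859010 + (529 + 1427200)) + (-4780 - 814) = (2859010 + 1427729) - 5594 = 4286739 - 5594 = 4281145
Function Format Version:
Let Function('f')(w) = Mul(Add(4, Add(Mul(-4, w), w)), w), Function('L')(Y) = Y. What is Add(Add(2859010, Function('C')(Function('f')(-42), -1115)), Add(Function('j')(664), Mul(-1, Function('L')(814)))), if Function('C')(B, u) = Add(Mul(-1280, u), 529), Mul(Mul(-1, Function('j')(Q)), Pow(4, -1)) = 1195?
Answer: 4281145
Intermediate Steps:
Function('j')(Q) = -4780 (Function('j')(Q) = Mul(-4, 1195) = -4780)
Function('f')(w) = Mul(w, Add(4, Mul(-3, w))) (Function('f')(w) = Mul(Add(4, Mul(-3, w)), w) = Mul(w, Add(4, Mul(-3, w))))
Function('C')(B, u) = Add(529, Mul(-1280, u))
Add(Add(2859010, Function('C')(Function('f')(-42), -1115)), Add(Function('j')(664), Mul(-1, Function('L')(814)))) = Add(Add(2859010, Add(529, Mul(-1280, -1115))), Add(-4780, Mul(-1, 814))) = Add(Add(2859010, Add(529, 1427200)), Add(-4780, -814)) = Add(Add(2859010, 1427729), -5594) = Add(4286739, -5594) = 4281145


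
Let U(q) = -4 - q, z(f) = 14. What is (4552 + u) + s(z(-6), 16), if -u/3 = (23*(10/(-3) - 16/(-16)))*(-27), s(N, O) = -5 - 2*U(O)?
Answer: 240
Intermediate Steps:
s(N, O) = 3 + 2*O (s(N, O) = -5 - 2*(-4 - O) = -5 + (8 + 2*O) = 3 + 2*O)
u = -4347 (u = -3*23*(10/(-3) - 16/(-16))*(-27) = -3*23*(10*(-1/3) - 16*(-1/16))*(-27) = -3*23*(-10/3 + 1)*(-27) = -3*23*(-7/3)*(-27) = -(-161)*(-27) = -3*1449 = -4347)
(4552 + u) + s(z(-6), 16) = (4552 - 4347) + (3 + 2*16) = 205 + (3 + 32) = 205 + 35 = 240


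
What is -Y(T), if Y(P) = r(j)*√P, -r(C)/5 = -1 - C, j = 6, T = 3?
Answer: -35*√3 ≈ -60.622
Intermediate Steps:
r(C) = 5 + 5*C (r(C) = -5*(-1 - C) = 5 + 5*C)
Y(P) = 35*√P (Y(P) = (5 + 5*6)*√P = (5 + 30)*√P = 35*√P)
-Y(T) = -35*√3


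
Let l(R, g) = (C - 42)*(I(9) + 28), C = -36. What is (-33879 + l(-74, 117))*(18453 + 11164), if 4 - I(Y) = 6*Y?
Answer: -952571571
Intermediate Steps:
I(Y) = 4 - 6*Y
l(R, g) = 1716 (l(R, g) = (-36 - 42)*((4 - 6*9) + 28) = -78*((4 - 54) + 28) = -78*(-50 + 28) = -78*(-22) = 1716)
(-33879 + l(-74, 117))*(18453 + 11164) = (-33879 + 1716)*(18453 + 11164) = -32163*29617 = -952571571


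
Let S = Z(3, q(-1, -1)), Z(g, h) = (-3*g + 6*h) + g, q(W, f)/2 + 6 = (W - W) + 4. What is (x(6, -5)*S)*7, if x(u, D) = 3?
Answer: -630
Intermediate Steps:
q(W, f) = -4 (q(W, f) = -12 + 2*((W - W) + 4) = -12 + 2*(0 + 4) = -12 + 2*4 = -12 + 8 = -4)
Z(g, h) = -2*g + 6*h
S = -30 (S = -2*3 + 6*(-4) = -6 - 24 = -30)
(x(6, -5)*S)*7 = (3*(-30))*7 = -90*7 = -630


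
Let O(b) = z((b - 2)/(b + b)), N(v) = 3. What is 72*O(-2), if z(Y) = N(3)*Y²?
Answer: 216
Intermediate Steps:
z(Y) = 3*Y²
O(b) = 3*(-2 + b)²/(4*b²) (O(b) = 3*((b - 2)/(b + b))² = 3*((-2 + b)/((2*b)))² = 3*((-2 + b)*(1/(2*b)))² = 3*((-2 + b)/(2*b))² = 3*((-2 + b)²/(4*b²)) = 3*(-2 + b)²/(4*b²))
72*O(-2) = 72*((¾)*(-2 - 2)²/(-2)²) = 72*((¾)*(¼)*(-4)²) = 72*((¾)*(¼)*16) = 72*3 = 216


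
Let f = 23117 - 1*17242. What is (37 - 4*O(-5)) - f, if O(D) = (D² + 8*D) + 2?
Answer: -5786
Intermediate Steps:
O(D) = 2 + D² + 8*D
f = 5875 (f = 23117 - 17242 = 5875)
(37 - 4*O(-5)) - f = (37 - 4*(2 + (-5)² + 8*(-5))) - 1*5875 = (37 - 4*(2 + 25 - 40)) - 5875 = (37 - 4*(-13)) - 5875 = (37 + 52) - 5875 = 89 - 5875 = -5786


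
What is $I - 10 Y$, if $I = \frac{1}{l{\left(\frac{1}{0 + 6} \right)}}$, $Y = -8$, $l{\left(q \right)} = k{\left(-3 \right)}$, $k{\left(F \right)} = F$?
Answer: $\frac{239}{3} \approx 79.667$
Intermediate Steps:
$l{\left(q \right)} = -3$
$I = - \frac{1}{3}$ ($I = \frac{1}{-3} = - \frac{1}{3} \approx -0.33333$)
$I - 10 Y = - \frac{1}{3} - -80 = - \frac{1}{3} + 80 = \frac{239}{3}$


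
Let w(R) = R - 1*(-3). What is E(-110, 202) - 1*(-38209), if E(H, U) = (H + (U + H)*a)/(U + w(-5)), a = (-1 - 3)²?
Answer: 3821581/100 ≈ 38216.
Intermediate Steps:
a = 16 (a = (-4)² = 16)
w(R) = 3 + R (w(R) = R + 3 = 3 + R)
E(H, U) = (16*U + 17*H)/(-2 + U) (E(H, U) = (H + (U + H)*16)/(U + (3 - 5)) = (H + (H + U)*16)/(U - 2) = (H + (16*H + 16*U))/(-2 + U) = (16*U + 17*H)/(-2 + U))
E(-110, 202) - 1*(-38209) = (16*202 + 17*(-110))/(-2 + 202) - 1*(-38209) = (3232 - 1870)/200 + 38209 = (1/200)*1362 + 38209 = 681/100 + 38209 = 3821581/100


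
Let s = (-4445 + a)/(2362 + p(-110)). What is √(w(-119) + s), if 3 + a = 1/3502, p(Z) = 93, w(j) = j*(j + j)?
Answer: 5*√3349279520924746/1719482 ≈ 168.29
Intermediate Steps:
w(j) = 2*j² (w(j) = j*(2*j) = 2*j²)
a = -10505/3502 (a = -3 + 1/3502 = -10505/3502 ≈ -2.9997)
s = -3115379/1719482 (s = (-4445 - 10505/3502)/(2362 + 93) = -15576895/3502/2455 = -15576895/3502*1/2455 = -3115379/1719482 ≈ -1.8118)
√(w(-119) + s) = √(2*(-119)² - 3115379/1719482) = √(2*14161 - 3115379/1719482) = √(28322 - 3115379/1719482) = √(48696053825/1719482) = 5*√3349279520924746/1719482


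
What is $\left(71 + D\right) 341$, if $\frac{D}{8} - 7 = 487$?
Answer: $1371843$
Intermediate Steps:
$D = 3952$ ($D = 56 + 8 \cdot 487 = 56 + 3896 = 3952$)
$\left(71 + D\right) 341 = \left(71 + 3952\right) 341 = 4023 \cdot 341 = 1371843$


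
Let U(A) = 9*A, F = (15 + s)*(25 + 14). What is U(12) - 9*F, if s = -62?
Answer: 16605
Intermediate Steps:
F = -1833 (F = (15 - 62)*(25 + 14) = -47*39 = -1833)
U(12) - 9*F = 9*12 - 9*(-1833) = 108 + 16497 = 16605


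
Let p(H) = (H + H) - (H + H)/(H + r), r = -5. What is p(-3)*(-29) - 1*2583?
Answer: -9549/4 ≈ -2387.3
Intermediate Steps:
p(H) = 2*H - 2*H/(-5 + H) (p(H) = (H + H) - (H + H)/(H - 5) = 2*H - 2*H/(-5 + H))
p(-3)*(-29) - 1*2583 = (2*(-3)*(-6 - 3)/(-5 - 3))*(-29) - 1*2583 = (2*(-3)*(-9)/(-8))*(-29) - 2583 = (2*(-3)*(-⅛)*(-9))*(-29) - 2583 = -27/4*(-29) - 2583 = 783/4 - 2583 = -9549/4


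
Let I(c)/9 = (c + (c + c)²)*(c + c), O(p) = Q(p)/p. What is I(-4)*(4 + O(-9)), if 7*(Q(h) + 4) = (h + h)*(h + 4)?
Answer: -91200/7 ≈ -13029.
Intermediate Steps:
Q(h) = -4 + 2*h*(4 + h)/7 (Q(h) = -4 + ((h + h)*(h + 4))/7 = -4 + ((2*h)*(4 + h))/7 = -4 + (2*h*(4 + h))/7 = -4 + 2*h*(4 + h)/7)
O(p) = (-4 + 2*p²/7 + 8*p/7)/p
I(c) = 18*c*(c + 4*c²) (I(c) = 9*((c + (c + c)²)*(c + c)) = 9*((c + (2*c)²)*(2*c)) = 9*((c + 4*c²)*(2*c)) = 9*(2*c*(c + 4*c²)) = 18*c*(c + 4*c²))
I(-4)*(4 + O(-9)) = ((-4)²*(18 + 72*(-4)))*(4 + (8/7 - 4/(-9) + (2/7)*(-9))) = (16*(18 - 288))*(4 + (8/7 - 4*(-⅑) - 18/7)) = (16*(-270))*(4 + (8/7 + 4/9 - 18/7)) = -4320*(4 - 62/63) = -4320*190/63 = -91200/7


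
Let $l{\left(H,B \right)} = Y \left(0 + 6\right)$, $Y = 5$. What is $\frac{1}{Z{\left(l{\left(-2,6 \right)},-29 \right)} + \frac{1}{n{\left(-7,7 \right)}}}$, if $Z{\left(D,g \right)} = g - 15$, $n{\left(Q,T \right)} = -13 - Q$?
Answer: $- \frac{6}{265} \approx -0.022642$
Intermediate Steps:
$l{\left(H,B \right)} = 30$ ($l{\left(H,B \right)} = 5 \left(0 + 6\right) = 5 \cdot 6 = 30$)
$Z{\left(D,g \right)} = -15 + g$
$\frac{1}{Z{\left(l{\left(-2,6 \right)},-29 \right)} + \frac{1}{n{\left(-7,7 \right)}}} = \frac{1}{\left(-15 - 29\right) + \frac{1}{-13 - -7}} = \frac{1}{-44 + \frac{1}{-13 + 7}} = \frac{1}{-44 + \frac{1}{-6}} = \frac{1}{-44 - \frac{1}{6}} = \frac{1}{- \frac{265}{6}} = - \frac{6}{265}$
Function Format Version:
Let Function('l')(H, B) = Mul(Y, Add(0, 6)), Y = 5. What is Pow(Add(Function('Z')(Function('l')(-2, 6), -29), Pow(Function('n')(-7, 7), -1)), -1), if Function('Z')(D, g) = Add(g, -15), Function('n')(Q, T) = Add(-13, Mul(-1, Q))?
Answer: Rational(-6, 265) ≈ -0.022642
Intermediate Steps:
Function('l')(H, B) = 30 (Function('l')(H, B) = Mul(5, Add(0, 6)) = Mul(5, 6) = 30)
Function('Z')(D, g) = Add(-15, g)
Pow(Add(Function('Z')(Function('l')(-2, 6), -29), Pow(Function('n')(-7, 7), -1)), -1) = Pow(Add(Add(-15, -29), Pow(Add(-13, Mul(-1, -7)), -1)), -1) = Pow(Add(-44, Pow(Add(-13, 7), -1)), -1) = Pow(Add(-44, Pow(-6, -1)), -1) = Pow(Add(-44, Rational(-1, 6)), -1) = Pow(Rational(-265, 6), -1) = Rational(-6, 265)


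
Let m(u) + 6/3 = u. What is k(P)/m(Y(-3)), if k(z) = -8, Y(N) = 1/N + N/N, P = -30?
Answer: 6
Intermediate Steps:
Y(N) = 1 + 1/N (Y(N) = 1/N + 1 = 1 + 1/N)
m(u) = -2 + u
k(P)/m(Y(-3)) = -8/(-2 + (1 - 3)/(-3)) = -8/(-2 - 1/3*(-2)) = -8/(-2 + 2/3) = -8/(-4/3) = -8*(-3/4) = 6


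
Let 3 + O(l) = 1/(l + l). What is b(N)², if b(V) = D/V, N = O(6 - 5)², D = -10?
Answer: 64/25 ≈ 2.5600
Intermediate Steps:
O(l) = -3 + 1/(2*l) (O(l) = -3 + 1/(l + l) = -3 + 1/(2*l))
N = 25/4 (N = (-3 + 1/(2*(6 - 5)))² = (-3 + (½)/1)² = (-3 + (½)*1)² = (-3 + ½)² = (-5/2)² = 25/4 ≈ 6.2500)
b(V) = -10/V
b(N)² = (-10/25/4)² = (-10*4/25)² = (-8/5)² = 64/25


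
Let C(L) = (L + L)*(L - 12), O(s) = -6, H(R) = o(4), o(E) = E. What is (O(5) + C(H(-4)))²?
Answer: 4900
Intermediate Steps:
H(R) = 4
C(L) = 2*L*(-12 + L) (C(L) = (2*L)*(-12 + L) = 2*L*(-12 + L))
(O(5) + C(H(-4)))² = (-6 + 2*4*(-12 + 4))² = (-6 + 2*4*(-8))² = (-6 - 64)² = (-70)² = 4900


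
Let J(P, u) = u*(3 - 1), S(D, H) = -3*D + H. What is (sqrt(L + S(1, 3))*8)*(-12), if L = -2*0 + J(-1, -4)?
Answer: -192*I*sqrt(2) ≈ -271.53*I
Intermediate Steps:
S(D, H) = H - 3*D
J(P, u) = 2*u (J(P, u) = u*2 = 2*u)
L = -8 (L = -2*0 + 2*(-4) = 0 - 8 = -8)
(sqrt(L + S(1, 3))*8)*(-12) = (sqrt(-8 + (3 - 3*1))*8)*(-12) = (sqrt(-8 + (3 - 3))*8)*(-12) = (sqrt(-8 + 0)*8)*(-12) = (sqrt(-8)*8)*(-12) = ((2*I*sqrt(2))*8)*(-12) = (16*I*sqrt(2))*(-12) = -192*I*sqrt(2)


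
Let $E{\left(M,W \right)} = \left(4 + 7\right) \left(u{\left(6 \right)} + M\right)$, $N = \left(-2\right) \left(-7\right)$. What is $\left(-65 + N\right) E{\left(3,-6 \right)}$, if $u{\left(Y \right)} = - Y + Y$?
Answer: $-1683$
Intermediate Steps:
$N = 14$
$u{\left(Y \right)} = 0$
$E{\left(M,W \right)} = 11 M$ ($E{\left(M,W \right)} = \left(4 + 7\right) \left(0 + M\right) = 11 M$)
$\left(-65 + N\right) E{\left(3,-6 \right)} = \left(-65 + 14\right) 11 \cdot 3 = \left(-51\right) 33 = -1683$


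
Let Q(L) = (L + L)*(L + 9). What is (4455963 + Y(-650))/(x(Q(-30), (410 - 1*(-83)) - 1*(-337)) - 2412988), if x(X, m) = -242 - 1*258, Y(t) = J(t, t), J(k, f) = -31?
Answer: -1113983/603372 ≈ -1.8463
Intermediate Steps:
Y(t) = -31
Q(L) = 2*L*(9 + L) (Q(L) = (2*L)*(9 + L) = 2*L*(9 + L))
x(X, m) = -500 (x(X, m) = -242 - 258 = -500)
(4455963 + Y(-650))/(x(Q(-30), (410 - 1*(-83)) - 1*(-337)) - 2412988) = (4455963 - 31)/(-500 - 2412988) = 4455932/(-2413488) = 4455932*(-1/2413488) = -1113983/603372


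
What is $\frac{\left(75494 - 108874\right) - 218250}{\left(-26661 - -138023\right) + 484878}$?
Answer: $- \frac{25163}{59624} \approx -0.42203$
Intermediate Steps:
$\frac{\left(75494 - 108874\right) - 218250}{\left(-26661 - -138023\right) + 484878} = \frac{-33380 - 218250}{\left(-26661 + 138023\right) + 484878} = - \frac{251630}{111362 + 484878} = - \frac{251630}{596240} = \left(-251630\right) \frac{1}{596240} = - \frac{25163}{59624}$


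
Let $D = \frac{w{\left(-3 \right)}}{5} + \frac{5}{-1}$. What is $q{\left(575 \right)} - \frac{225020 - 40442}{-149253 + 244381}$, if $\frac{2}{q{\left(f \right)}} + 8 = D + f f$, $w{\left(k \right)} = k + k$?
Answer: $- \frac{76279112483}{39312930228} \approx -1.9403$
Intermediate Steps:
$w{\left(k \right)} = 2 k$
$D = - \frac{31}{5}$ ($D = \frac{2 \left(-3\right)}{5} + \frac{5}{-1} = \left(-6\right) \frac{1}{5} + 5 \left(-1\right) = - \frac{6}{5} - 5 = - \frac{31}{5} \approx -6.2$)
$q{\left(f \right)} = \frac{2}{- \frac{71}{5} + f^{2}}$ ($q{\left(f \right)} = \frac{2}{-8 + \left(- \frac{31}{5} + f f\right)} = \frac{2}{-8 + \left(- \frac{31}{5} + f^{2}\right)} = \frac{2}{- \frac{71}{5} + f^{2}}$)
$q{\left(575 \right)} - \frac{225020 - 40442}{-149253 + 244381} = \frac{10}{-71 + 5 \cdot 575^{2}} - \frac{225020 - 40442}{-149253 + 244381} = \frac{10}{-71 + 5 \cdot 330625} - \frac{184578}{95128} = \frac{10}{-71 + 1653125} - 184578 \cdot \frac{1}{95128} = \frac{10}{1653054} - \frac{92289}{47564} = 10 \cdot \frac{1}{1653054} - \frac{92289}{47564} = \frac{5}{826527} - \frac{92289}{47564} = - \frac{76279112483}{39312930228}$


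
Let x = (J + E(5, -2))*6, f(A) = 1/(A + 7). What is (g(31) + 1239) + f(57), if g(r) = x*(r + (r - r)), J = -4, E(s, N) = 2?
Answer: 55489/64 ≈ 867.02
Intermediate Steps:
f(A) = 1/(7 + A)
x = -12 (x = (-4 + 2)*6 = -2*6 = -12)
g(r) = -12*r (g(r) = -12*(r + (r - r)) = -12*(r + 0) = -12*r)
(g(31) + 1239) + f(57) = (-12*31 + 1239) + 1/(7 + 57) = (-372 + 1239) + 1/64 = 867 + 1/64 = 55489/64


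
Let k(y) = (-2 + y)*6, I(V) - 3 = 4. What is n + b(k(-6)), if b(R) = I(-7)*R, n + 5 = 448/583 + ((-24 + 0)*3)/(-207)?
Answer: -4557501/13409 ≈ -339.88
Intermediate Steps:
I(V) = 7 (I(V) = 3 + 4 = 7)
k(y) = -12 + 6*y
n = -52077/13409 (n = -5 + (448/583 + ((-24 + 0)*3)/(-207)) = -5 + (448*(1/583) - 24*3*(-1/207)) = -5 + (448/583 - 72*(-1/207)) = -5 + (448/583 + 8/23) = -5 + 14968/13409 = -52077/13409 ≈ -3.8837)
b(R) = 7*R
n + b(k(-6)) = -52077/13409 + 7*(-12 + 6*(-6)) = -52077/13409 + 7*(-12 - 36) = -52077/13409 + 7*(-48) = -52077/13409 - 336 = -4557501/13409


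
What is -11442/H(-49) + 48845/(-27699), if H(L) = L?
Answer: 44934079/193893 ≈ 231.75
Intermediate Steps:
-11442/H(-49) + 48845/(-27699) = -11442/(-49) + 48845/(-27699) = -11442*(-1/49) + 48845*(-1/27699) = 11442/49 - 48845/27699 = 44934079/193893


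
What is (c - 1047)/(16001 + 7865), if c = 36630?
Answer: 35583/23866 ≈ 1.4909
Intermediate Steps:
(c - 1047)/(16001 + 7865) = (36630 - 1047)/(16001 + 7865) = 35583/23866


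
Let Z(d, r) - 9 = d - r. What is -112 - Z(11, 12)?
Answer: -120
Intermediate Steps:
Z(d, r) = 9 + d - r (Z(d, r) = 9 + (d - r) = 9 + d - r)
-112 - Z(11, 12) = -112 - (9 + 11 - 1*12) = -112 - (9 + 11 - 12) = -112 - 1*8 = -112 - 8 = -120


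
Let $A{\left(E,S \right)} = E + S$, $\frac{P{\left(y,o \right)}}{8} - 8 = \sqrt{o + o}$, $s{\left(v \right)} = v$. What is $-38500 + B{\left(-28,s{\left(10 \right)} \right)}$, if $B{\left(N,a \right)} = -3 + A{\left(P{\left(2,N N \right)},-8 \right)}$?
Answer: $-38447 + 224 \sqrt{2} \approx -38130.0$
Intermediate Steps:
$P{\left(y,o \right)} = 64 + 8 \sqrt{2} \sqrt{o}$ ($P{\left(y,o \right)} = 64 + 8 \sqrt{o + o} = 64 + 8 \sqrt{2 o} = 64 + 8 \sqrt{2} \sqrt{o}$)
$B{\left(N,a \right)} = 53 + 8 \sqrt{2} \sqrt{N^{2}}$ ($B{\left(N,a \right)} = -3 + \left(\left(64 + 8 \sqrt{2} \sqrt{N N}\right) - 8\right) = -3 + \left(\left(64 + 8 \sqrt{2} \sqrt{N^{2}}\right) - 8\right) = -3 + \left(56 + 8 \sqrt{2} \sqrt{N^{2}}\right) = 53 + 8 \sqrt{2} \sqrt{N^{2}}$)
$-38500 + B{\left(-28,s{\left(10 \right)} \right)} = -38500 + \left(53 + 8 \sqrt{2} \sqrt{\left(-28\right)^{2}}\right) = -38500 + \left(53 + 8 \sqrt{2} \sqrt{784}\right) = -38500 + \left(53 + 8 \sqrt{2} \cdot 28\right) = -38500 + \left(53 + 224 \sqrt{2}\right) = -38447 + 224 \sqrt{2}$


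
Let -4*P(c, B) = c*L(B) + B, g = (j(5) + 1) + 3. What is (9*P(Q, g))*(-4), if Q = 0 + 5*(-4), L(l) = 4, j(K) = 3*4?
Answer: -576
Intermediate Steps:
j(K) = 12
g = 16 (g = (12 + 1) + 3 = 13 + 3 = 16)
Q = -20 (Q = 0 - 20 = -20)
P(c, B) = -c - B/4 (P(c, B) = -(c*4 + B)/4 = -(4*c + B)/4 = -(B + 4*c)/4 = -c - B/4)
(9*P(Q, g))*(-4) = (9*(-1*(-20) - ¼*16))*(-4) = (9*(20 - 4))*(-4) = (9*16)*(-4) = 144*(-4) = -576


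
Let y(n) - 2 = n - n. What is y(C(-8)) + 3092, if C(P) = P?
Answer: 3094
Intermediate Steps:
y(n) = 2 (y(n) = 2 + (n - n) = 2 + 0 = 2)
y(C(-8)) + 3092 = 2 + 3092 = 3094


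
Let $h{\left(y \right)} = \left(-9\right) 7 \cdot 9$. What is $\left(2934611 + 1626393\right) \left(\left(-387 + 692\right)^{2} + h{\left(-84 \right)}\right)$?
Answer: $421701307832$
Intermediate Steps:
$h{\left(y \right)} = -567$ ($h{\left(y \right)} = \left(-63\right) 9 = -567$)
$\left(2934611 + 1626393\right) \left(\left(-387 + 692\right)^{2} + h{\left(-84 \right)}\right) = \left(2934611 + 1626393\right) \left(\left(-387 + 692\right)^{2} - 567\right) = 4561004 \left(305^{2} - 567\right) = 4561004 \left(93025 - 567\right) = 4561004 \cdot 92458 = 421701307832$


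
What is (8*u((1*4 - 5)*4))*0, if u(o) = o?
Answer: 0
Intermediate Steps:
(8*u((1*4 - 5)*4))*0 = (8*((1*4 - 5)*4))*0 = (8*((4 - 5)*4))*0 = (8*(-1*4))*0 = (8*(-4))*0 = -32*0 = 0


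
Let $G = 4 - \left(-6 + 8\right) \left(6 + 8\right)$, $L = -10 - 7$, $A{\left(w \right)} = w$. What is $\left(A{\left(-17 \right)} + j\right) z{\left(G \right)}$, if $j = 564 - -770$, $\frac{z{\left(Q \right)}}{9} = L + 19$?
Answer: $23706$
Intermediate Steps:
$L = -17$
$G = -24$ ($G = 4 - 2 \cdot 14 = 4 - 28 = -24$)
$z{\left(Q \right)} = 18$ ($z{\left(Q \right)} = 9 \left(-17 + 19\right) = 9 \cdot 2 = 18$)
$j = 1334$ ($j = 564 + 770 = 1334$)
$\left(A{\left(-17 \right)} + j\right) z{\left(G \right)} = \left(-17 + 1334\right) 18 = 1317 \cdot 18 = 23706$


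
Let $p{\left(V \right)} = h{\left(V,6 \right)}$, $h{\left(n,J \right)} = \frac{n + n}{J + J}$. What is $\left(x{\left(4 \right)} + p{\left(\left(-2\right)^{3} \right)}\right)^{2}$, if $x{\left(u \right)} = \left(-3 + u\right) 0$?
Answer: $\frac{16}{9} \approx 1.7778$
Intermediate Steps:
$h{\left(n,J \right)} = \frac{n}{J}$ ($h{\left(n,J \right)} = \frac{2 n}{2 J} = 2 n \frac{1}{2 J} = \frac{n}{J}$)
$p{\left(V \right)} = \frac{V}{6}$
$x{\left(u \right)} = 0$
$\left(x{\left(4 \right)} + p{\left(\left(-2\right)^{3} \right)}\right)^{2} = \left(0 + \frac{\left(-2\right)^{3}}{6}\right)^{2} = \left(0 + \frac{1}{6} \left(-8\right)\right)^{2} = \left(0 - \frac{4}{3}\right)^{2} = \left(- \frac{4}{3}\right)^{2} = \frac{16}{9}$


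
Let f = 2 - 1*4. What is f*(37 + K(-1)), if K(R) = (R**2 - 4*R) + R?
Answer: -82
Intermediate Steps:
K(R) = R**2 - 3*R
f = -2 (f = 2 - 4 = -2)
f*(37 + K(-1)) = -2*(37 - (-3 - 1)) = -2*(37 - 1*(-4)) = -2*(37 + 4) = -2*41 = -82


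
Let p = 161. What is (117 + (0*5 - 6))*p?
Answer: 17871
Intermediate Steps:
(117 + (0*5 - 6))*p = (117 + (0*5 - 6))*161 = (117 + (0 - 6))*161 = (117 - 6)*161 = 111*161 = 17871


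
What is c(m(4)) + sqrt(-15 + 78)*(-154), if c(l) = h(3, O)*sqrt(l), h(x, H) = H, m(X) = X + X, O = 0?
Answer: -462*sqrt(7) ≈ -1222.3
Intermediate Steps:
m(X) = 2*X
c(l) = 0 (c(l) = 0*sqrt(l) = 0)
c(m(4)) + sqrt(-15 + 78)*(-154) = 0 + sqrt(-15 + 78)*(-154) = 0 + sqrt(63)*(-154) = 0 + (3*sqrt(7))*(-154) = 0 - 462*sqrt(7) = -462*sqrt(7)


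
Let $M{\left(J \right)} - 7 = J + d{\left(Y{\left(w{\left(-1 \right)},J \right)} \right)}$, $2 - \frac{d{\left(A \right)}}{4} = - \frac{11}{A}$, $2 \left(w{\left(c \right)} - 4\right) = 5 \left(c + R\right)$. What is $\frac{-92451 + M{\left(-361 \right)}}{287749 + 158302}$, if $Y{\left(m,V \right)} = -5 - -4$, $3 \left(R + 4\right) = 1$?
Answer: $- \frac{92841}{446051} \approx -0.20814$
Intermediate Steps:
$R = - \frac{11}{3}$ ($R = -4 + \frac{1}{3} \cdot 1 = -4 + \frac{1}{3} = - \frac{11}{3} \approx -3.6667$)
$w{\left(c \right)} = - \frac{31}{6} + \frac{5 c}{2}$ ($w{\left(c \right)} = 4 + \frac{5 \left(c - \frac{11}{3}\right)}{2} = 4 + \frac{5 \left(- \frac{11}{3} + c\right)}{2} = 4 + \frac{- \frac{55}{3} + 5 c}{2} = 4 + \left(- \frac{55}{6} + \frac{5 c}{2}\right) = - \frac{31}{6} + \frac{5 c}{2}$)
$Y{\left(m,V \right)} = -1$ ($Y{\left(m,V \right)} = -5 + 4 = -1$)
$d{\left(A \right)} = 8 + \frac{44}{A}$ ($d{\left(A \right)} = 8 - 4 \left(- \frac{11}{A}\right) = 8 + \frac{44}{A}$)
$M{\left(J \right)} = -29 + J$ ($M{\left(J \right)} = 7 + \left(J + \left(8 + \frac{44}{-1}\right)\right) = 7 + \left(J + \left(8 + 44 \left(-1\right)\right)\right) = 7 + \left(J + \left(8 - 44\right)\right) = 7 + \left(J - 36\right) = 7 + \left(-36 + J\right) = -29 + J$)
$\frac{-92451 + M{\left(-361 \right)}}{287749 + 158302} = \frac{-92451 - 390}{287749 + 158302} = \frac{-92451 - 390}{446051} = \left(-92841\right) \frac{1}{446051} = - \frac{92841}{446051}$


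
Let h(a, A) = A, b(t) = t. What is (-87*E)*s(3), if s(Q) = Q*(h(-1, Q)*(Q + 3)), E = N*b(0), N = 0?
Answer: 0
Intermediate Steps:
E = 0 (E = 0*0 = 0)
s(Q) = Q²*(3 + Q) (s(Q) = Q*(Q*(Q + 3)) = Q*(Q*(3 + Q)) = Q²*(3 + Q))
(-87*E)*s(3) = (-87*0)*(3²*(3 + 3)) = 0*(9*6) = 0*54 = 0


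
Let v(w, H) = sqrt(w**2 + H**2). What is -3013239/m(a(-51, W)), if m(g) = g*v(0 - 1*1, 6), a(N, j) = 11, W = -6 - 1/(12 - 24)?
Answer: -3013239*sqrt(37)/407 ≈ -45034.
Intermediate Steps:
v(w, H) = sqrt(H**2 + w**2)
W = -71/12 (W = -6 - 1/(-12) = -6 - 1*(-1/12) = -6 + 1/12 = -71/12 ≈ -5.9167)
m(g) = g*sqrt(37) (m(g) = g*sqrt(6**2 + (0 - 1*1)**2) = g*sqrt(36 + (0 - 1)**2) = g*sqrt(36 + (-1)**2) = g*sqrt(36 + 1) = g*sqrt(37))
-3013239/m(a(-51, W)) = -3013239*sqrt(37)/407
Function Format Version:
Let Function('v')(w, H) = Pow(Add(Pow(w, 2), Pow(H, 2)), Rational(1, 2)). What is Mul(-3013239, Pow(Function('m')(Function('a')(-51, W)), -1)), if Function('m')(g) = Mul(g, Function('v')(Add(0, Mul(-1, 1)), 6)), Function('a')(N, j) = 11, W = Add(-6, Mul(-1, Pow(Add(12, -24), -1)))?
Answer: Mul(Rational(-3013239, 407), Pow(37, Rational(1, 2))) ≈ -45034.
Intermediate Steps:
Function('v')(w, H) = Pow(Add(Pow(H, 2), Pow(w, 2)), Rational(1, 2))
W = Rational(-71, 12) (W = Add(-6, Mul(-1, Pow(-12, -1))) = Add(-6, Mul(-1, Rational(-1, 12))) = Add(-6, Rational(1, 12)) = Rational(-71, 12) ≈ -5.9167)
Function('m')(g) = Mul(g, Pow(37, Rational(1, 2))) (Function('m')(g) = Mul(g, Pow(Add(Pow(6, 2), Pow(Add(0, Mul(-1, 1)), 2)), Rational(1, 2))) = Mul(g, Pow(Add(36, Pow(Add(0, -1), 2)), Rational(1, 2))) = Mul(g, Pow(Add(36, Pow(-1, 2)), Rational(1, 2))) = Mul(g, Pow(Add(36, 1), Rational(1, 2))) = Mul(g, Pow(37, Rational(1, 2))))
Mul(-3013239, Pow(Function('m')(Function('a')(-51, W)), -1)) = Mul(-3013239, Pow(Mul(11, Pow(37, Rational(1, 2))), -1)) = Mul(-3013239, Mul(Rational(1, 407), Pow(37, Rational(1, 2)))) = Mul(Rational(-3013239, 407), Pow(37, Rational(1, 2)))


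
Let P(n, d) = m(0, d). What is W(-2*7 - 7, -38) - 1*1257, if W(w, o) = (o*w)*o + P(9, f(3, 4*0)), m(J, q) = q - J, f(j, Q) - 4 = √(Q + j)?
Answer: -31577 + √3 ≈ -31575.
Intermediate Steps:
f(j, Q) = 4 + √(Q + j)
P(n, d) = d (P(n, d) = d - 1*0 = d + 0 = d)
W(w, o) = 4 + √3 + w*o² (W(w, o) = (o*w)*o + (4 + √(4*0 + 3)) = w*o² + (4 + √(0 + 3)) = w*o² + (4 + √3) = 4 + √3 + w*o²)
W(-2*7 - 7, -38) - 1*1257 = (4 + √3 + (-2*7 - 7)*(-38)²) - 1*1257 = (4 + √3 + (-14 - 7)*1444) - 1257 = (4 + √3 - 21*1444) - 1257 = (4 + √3 - 30324) - 1257 = (-30320 + √3) - 1257 = -31577 + √3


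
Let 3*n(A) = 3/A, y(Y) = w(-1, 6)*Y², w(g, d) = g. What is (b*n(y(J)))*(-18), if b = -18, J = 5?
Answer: -324/25 ≈ -12.960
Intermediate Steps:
y(Y) = -Y²
n(A) = 1/A (n(A) = (3/A)/3 = 1/A)
(b*n(y(J)))*(-18) = -18/((-1*5²))*(-18) = -18/((-1*25))*(-18) = -18/(-25)*(-18) = -18*(-1/25)*(-18) = (18/25)*(-18) = -324/25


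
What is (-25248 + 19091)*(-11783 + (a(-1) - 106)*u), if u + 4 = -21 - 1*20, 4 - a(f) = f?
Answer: 44564366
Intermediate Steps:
a(f) = 4 - f
u = -45 (u = -4 + (-21 - 1*20) = -4 + (-21 - 20) = -4 - 41 = -45)
(-25248 + 19091)*(-11783 + (a(-1) - 106)*u) = (-25248 + 19091)*(-11783 + ((4 - 1*(-1)) - 106)*(-45)) = -6157*(-11783 + ((4 + 1) - 106)*(-45)) = -6157*(-11783 + (5 - 106)*(-45)) = -6157*(-11783 - 101*(-45)) = -6157*(-11783 + 4545) = -6157*(-7238) = 44564366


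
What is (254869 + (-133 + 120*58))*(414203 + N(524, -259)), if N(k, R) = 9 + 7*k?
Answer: 109357524480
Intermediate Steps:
(254869 + (-133 + 120*58))*(414203 + N(524, -259)) = (254869 + (-133 + 120*58))*(414203 + (9 + 7*524)) = (254869 + (-133 + 6960))*(414203 + (9 + 3668)) = (254869 + 6827)*(414203 + 3677) = 261696*417880 = 109357524480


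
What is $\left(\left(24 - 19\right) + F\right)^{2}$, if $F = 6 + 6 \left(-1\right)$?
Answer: $25$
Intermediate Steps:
$F = 0$ ($F = 6 - 6 = 0$)
$\left(\left(24 - 19\right) + F\right)^{2} = \left(\left(24 - 19\right) + 0\right)^{2} = \left(5 + 0\right)^{2} = 5^{2} = 25$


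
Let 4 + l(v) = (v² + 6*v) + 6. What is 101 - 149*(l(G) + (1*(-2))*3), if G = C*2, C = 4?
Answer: -15991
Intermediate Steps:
G = 8 (G = 4*2 = 8)
l(v) = 2 + v² + 6*v (l(v) = -4 + ((v² + 6*v) + 6) = -4 + (6 + v² + 6*v) = 2 + v² + 6*v)
101 - 149*(l(G) + (1*(-2))*3) = 101 - 149*((2 + 8² + 6*8) + (1*(-2))*3) = 101 - 149*((2 + 64 + 48) - 2*3) = 101 - 149*(114 - 6) = 101 - 149*108 = 101 - 16092 = -15991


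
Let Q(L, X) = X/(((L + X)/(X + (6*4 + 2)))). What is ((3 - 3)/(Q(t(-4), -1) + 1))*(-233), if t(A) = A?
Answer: 0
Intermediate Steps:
Q(L, X) = X*(26 + X)/(L + X) (Q(L, X) = X/(((L + X)/(X + (24 + 2)))) = X/(((L + X)/(X + 26))) = X/(((L + X)/(26 + X))) = X*((26 + X)/(L + X)) = X*(26 + X)/(L + X))
((3 - 3)/(Q(t(-4), -1) + 1))*(-233) = ((3 - 3)/(-(26 - 1)/(-4 - 1) + 1))*(-233) = (0/(-1*25/(-5) + 1))*(-233) = (0/(-1*(-1/5)*25 + 1))*(-233) = (0/(5 + 1))*(-233) = (0/6)*(-233) = (0*(1/6))*(-233) = 0*(-233) = 0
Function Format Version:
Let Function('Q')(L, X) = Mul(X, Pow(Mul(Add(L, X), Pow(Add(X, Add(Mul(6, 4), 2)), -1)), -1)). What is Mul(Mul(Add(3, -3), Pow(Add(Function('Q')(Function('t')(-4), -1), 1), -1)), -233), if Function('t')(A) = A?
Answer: 0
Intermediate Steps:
Function('Q')(L, X) = Mul(X, Pow(Add(L, X), -1), Add(26, X)) (Function('Q')(L, X) = Mul(X, Pow(Mul(Add(L, X), Pow(Add(X, Add(24, 2)), -1)), -1)) = Mul(X, Pow(Mul(Add(L, X), Pow(Add(X, 26), -1)), -1)) = Mul(X, Pow(Mul(Add(L, X), Pow(Add(26, X), -1)), -1)) = Mul(X, Pow(Mul(Pow(Add(26, X), -1), Add(L, X)), -1)) = Mul(X, Mul(Pow(Add(L, X), -1), Add(26, X))) = Mul(X, Pow(Add(L, X), -1), Add(26, X)))
Mul(Mul(Add(3, -3), Pow(Add(Function('Q')(Function('t')(-4), -1), 1), -1)), -233) = Mul(Mul(Add(3, -3), Pow(Add(Mul(-1, Pow(Add(-4, -1), -1), Add(26, -1)), 1), -1)), -233) = Mul(Mul(0, Pow(Add(Mul(-1, Pow(-5, -1), 25), 1), -1)), -233) = Mul(Mul(0, Pow(Add(Mul(-1, Rational(-1, 5), 25), 1), -1)), -233) = Mul(Mul(0, Pow(Add(5, 1), -1)), -233) = Mul(Mul(0, Pow(6, -1)), -233) = Mul(Mul(0, Rational(1, 6)), -233) = Mul(0, -233) = 0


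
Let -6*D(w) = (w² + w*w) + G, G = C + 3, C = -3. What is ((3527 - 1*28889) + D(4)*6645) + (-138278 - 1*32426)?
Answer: -231506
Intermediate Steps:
G = 0 (G = -3 + 3 = 0)
D(w) = -w²/3 (D(w) = -((w² + w*w) + 0)/6 = -((w² + w²) + 0)/6 = -(2*w² + 0)/6 = -w²/3)
((3527 - 1*28889) + D(4)*6645) + (-138278 - 1*32426) = ((3527 - 1*28889) - ⅓*4²*6645) + (-138278 - 1*32426) = ((3527 - 28889) - ⅓*16*6645) + (-138278 - 32426) = (-25362 - 16/3*6645) - 170704 = (-25362 - 35440) - 170704 = -60802 - 170704 = -231506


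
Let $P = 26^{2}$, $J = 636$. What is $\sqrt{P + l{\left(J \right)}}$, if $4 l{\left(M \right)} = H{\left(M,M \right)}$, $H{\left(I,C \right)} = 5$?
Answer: $\frac{3 \sqrt{301}}{2} \approx 26.024$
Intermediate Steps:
$l{\left(M \right)} = \frac{5}{4}$ ($l{\left(M \right)} = \frac{1}{4} \cdot 5 = \frac{5}{4}$)
$P = 676$
$\sqrt{P + l{\left(J \right)}} = \sqrt{676 + \frac{5}{4}} = \sqrt{\frac{2709}{4}} = \frac{3 \sqrt{301}}{2}$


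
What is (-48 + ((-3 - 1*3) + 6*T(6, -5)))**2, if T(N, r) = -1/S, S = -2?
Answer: 2601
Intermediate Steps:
T(N, r) = 1/2 (T(N, r) = -1/(-2) = -1*(-1/2) = 1/2)
(-48 + ((-3 - 1*3) + 6*T(6, -5)))**2 = (-48 + ((-3 - 1*3) + 6*(1/2)))**2 = (-48 + ((-3 - 3) + 3))**2 = (-48 + (-6 + 3))**2 = (-48 - 3)**2 = (-51)**2 = 2601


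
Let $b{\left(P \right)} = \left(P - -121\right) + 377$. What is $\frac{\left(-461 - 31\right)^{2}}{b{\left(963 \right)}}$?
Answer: $\frac{80688}{487} \approx 165.68$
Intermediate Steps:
$b{\left(P \right)} = 498 + P$ ($b{\left(P \right)} = \left(P + 121\right) + 377 = \left(121 + P\right) + 377 = 498 + P$)
$\frac{\left(-461 - 31\right)^{2}}{b{\left(963 \right)}} = \frac{\left(-461 - 31\right)^{2}}{498 + 963} = \frac{\left(-492\right)^{2}}{1461} = 242064 \cdot \frac{1}{1461} = \frac{80688}{487}$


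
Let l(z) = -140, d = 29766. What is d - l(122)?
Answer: 29906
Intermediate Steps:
d - l(122) = 29766 - 1*(-140) = 29766 + 140 = 29906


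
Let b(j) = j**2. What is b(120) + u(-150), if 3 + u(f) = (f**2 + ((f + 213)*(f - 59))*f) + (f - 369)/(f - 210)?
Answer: 241433813/120 ≈ 2.0119e+6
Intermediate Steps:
u(f) = -3 + f**2 + (-369 + f)/(-210 + f) + f*(-59 + f)*(213 + f) (u(f) = -3 + ((f**2 + ((f + 213)*(f - 59))*f) + (f - 369)/(f - 210)) = -3 + ((f**2 + ((213 + f)*(-59 + f))*f) + (-369 + f)/(-210 + f)) = -3 + ((f**2 + ((-59 + f)*(213 + f))*f) + (-369 + f)/(-210 + f)) = -3 + ((f**2 + f*(-59 + f)*(213 + f)) + (-369 + f)/(-210 + f)) = -3 + (f**2 + (-369 + f)/(-210 + f) + f*(-59 + f)*(213 + f)) = -3 + f**2 + (-369 + f)/(-210 + f) + f*(-59 + f)*(213 + f))
b(120) + u(-150) = 120**2 + (261 + (-150)**4 - 45117*(-150)**2 - 55*(-150)**3 + 2639068*(-150))/(-210 - 150) = 14400 + (261 + 506250000 - 45117*22500 - 55*(-3375000) - 395860200)/(-360) = 14400 - (261 + 506250000 - 1015132500 + 185625000 - 395860200)/360 = 14400 - 1/360*(-719117439) = 14400 + 239705813/120 = 241433813/120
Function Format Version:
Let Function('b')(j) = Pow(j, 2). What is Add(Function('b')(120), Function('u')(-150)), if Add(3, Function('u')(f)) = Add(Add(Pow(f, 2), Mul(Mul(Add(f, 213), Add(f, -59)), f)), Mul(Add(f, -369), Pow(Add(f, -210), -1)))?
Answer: Rational(241433813, 120) ≈ 2.0119e+6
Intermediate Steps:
Function('u')(f) = Add(-3, Pow(f, 2), Mul(Pow(Add(-210, f), -1), Add(-369, f)), Mul(f, Add(-59, f), Add(213, f))) (Function('u')(f) = Add(-3, Add(Add(Pow(f, 2), Mul(Mul(Add(f, 213), Add(f, -59)), f)), Mul(Add(f, -369), Pow(Add(f, -210), -1)))) = Add(-3, Add(Add(Pow(f, 2), Mul(Mul(Add(213, f), Add(-59, f)), f)), Mul(Add(-369, f), Pow(Add(-210, f), -1)))) = Add(-3, Add(Add(Pow(f, 2), Mul(Mul(Add(-59, f), Add(213, f)), f)), Mul(Pow(Add(-210, f), -1), Add(-369, f)))) = Add(-3, Add(Add(Pow(f, 2), Mul(f, Add(-59, f), Add(213, f))), Mul(Pow(Add(-210, f), -1), Add(-369, f)))) = Add(-3, Add(Pow(f, 2), Mul(Pow(Add(-210, f), -1), Add(-369, f)), Mul(f, Add(-59, f), Add(213, f)))) = Add(-3, Pow(f, 2), Mul(Pow(Add(-210, f), -1), Add(-369, f)), Mul(f, Add(-59, f), Add(213, f))))
Add(Function('b')(120), Function('u')(-150)) = Add(Pow(120, 2), Mul(Pow(Add(-210, -150), -1), Add(261, Pow(-150, 4), Mul(-45117, Pow(-150, 2)), Mul(-55, Pow(-150, 3)), Mul(2639068, -150)))) = Add(14400, Mul(Pow(-360, -1), Add(261, 506250000, Mul(-45117, 22500), Mul(-55, -3375000), -395860200))) = Add(14400, Mul(Rational(-1, 360), Add(261, 506250000, -1015132500, 185625000, -395860200))) = Add(14400, Mul(Rational(-1, 360), -719117439)) = Add(14400, Rational(239705813, 120)) = Rational(241433813, 120)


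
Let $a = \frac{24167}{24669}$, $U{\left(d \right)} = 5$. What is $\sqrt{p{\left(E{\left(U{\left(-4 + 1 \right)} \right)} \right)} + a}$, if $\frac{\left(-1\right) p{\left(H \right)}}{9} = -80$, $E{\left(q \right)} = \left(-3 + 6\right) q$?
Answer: $\frac{\sqrt{48751006627}}{8223} \approx 26.851$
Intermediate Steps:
$E{\left(q \right)} = 3 q$
$p{\left(H \right)} = 720$ ($p{\left(H \right)} = \left(-9\right) \left(-80\right) = 720$)
$a = \frac{24167}{24669}$ ($a = 24167 \cdot \frac{1}{24669} = \frac{24167}{24669} \approx 0.97965$)
$\sqrt{p{\left(E{\left(U{\left(-4 + 1 \right)} \right)} \right)} + a} = \sqrt{720 + \frac{24167}{24669}} = \sqrt{\frac{17785847}{24669}} = \frac{\sqrt{48751006627}}{8223}$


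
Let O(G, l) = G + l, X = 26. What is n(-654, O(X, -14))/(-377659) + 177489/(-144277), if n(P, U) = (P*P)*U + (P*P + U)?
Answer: -869256606891/54487507543 ≈ -15.953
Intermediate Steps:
n(P, U) = U + P² + U*P² (n(P, U) = P²*U + (P² + U) = U*P² + (U + P²) = U + P² + U*P²)
n(-654, O(X, -14))/(-377659) + 177489/(-144277) = ((26 - 14) + (-654)² + (26 - 14)*(-654)²)/(-377659) + 177489/(-144277) = (12 + 427716 + 12*427716)*(-1/377659) + 177489*(-1/144277) = (12 + 427716 + 5132592)*(-1/377659) - 177489/144277 = 5560320*(-1/377659) - 177489/144277 = -5560320/377659 - 177489/144277 = -869256606891/54487507543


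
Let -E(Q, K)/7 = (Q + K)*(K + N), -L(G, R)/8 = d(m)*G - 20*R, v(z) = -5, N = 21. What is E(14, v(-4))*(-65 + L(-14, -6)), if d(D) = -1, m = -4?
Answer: 1146096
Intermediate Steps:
L(G, R) = 8*G + 160*R (L(G, R) = -8*(-G - 20*R) = 8*G + 160*R)
E(Q, K) = -7*(21 + K)*(K + Q) (E(Q, K) = -7*(Q + K)*(K + 21) = -7*(K + Q)*(21 + K) = -7*(21 + K)*(K + Q))
E(14, v(-4))*(-65 + L(-14, -6)) = (-147*(-5) - 147*14 - 7*(-5)² - 7*(-5)*14)*(-65 + (8*(-14) + 160*(-6))) = (735 - 2058 - 7*25 + 490)*(-65 + (-112 - 960)) = (735 - 2058 - 175 + 490)*(-65 - 1072) = -1008*(-1137) = 1146096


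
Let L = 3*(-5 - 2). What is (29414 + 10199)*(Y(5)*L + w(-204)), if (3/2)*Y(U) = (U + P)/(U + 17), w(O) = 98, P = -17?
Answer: 46030306/11 ≈ 4.1846e+6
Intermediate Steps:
L = -21 (L = 3*(-7) = -21)
Y(U) = 2*(-17 + U)/(3*(17 + U)) (Y(U) = 2*((U - 17)/(U + 17))/3 = 2*((-17 + U)/(17 + U))/3 = 2*(-17 + U)/(3*(17 + U)))
(29414 + 10199)*(Y(5)*L + w(-204)) = (29414 + 10199)*((2*(-17 + 5)/(3*(17 + 5)))*(-21) + 98) = 39613*(((2/3)*(-12)/22)*(-21) + 98) = 39613*(((2/3)*(1/22)*(-12))*(-21) + 98) = 39613*(-4/11*(-21) + 98) = 39613*(84/11 + 98) = 39613*(1162/11) = 46030306/11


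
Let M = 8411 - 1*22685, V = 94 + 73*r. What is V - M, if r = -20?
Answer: 12908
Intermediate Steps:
V = -1366 (V = 94 + 73*(-20) = 94 - 1460 = -1366)
M = -14274 (M = 8411 - 22685 = -14274)
V - M = -1366 - 1*(-14274) = -1366 + 14274 = 12908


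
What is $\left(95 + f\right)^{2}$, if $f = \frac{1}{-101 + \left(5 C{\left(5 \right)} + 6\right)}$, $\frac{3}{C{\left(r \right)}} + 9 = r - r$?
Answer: $\frac{758837209}{84100} \approx 9023.0$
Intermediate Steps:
$C{\left(r \right)} = - \frac{1}{3}$ ($C{\left(r \right)} = \frac{3}{-9 + \left(r - r\right)} = \frac{3}{-9 + 0} = \frac{3}{-9} = 3 \left(- \frac{1}{9}\right) = - \frac{1}{3}$)
$f = - \frac{3}{290}$ ($f = \frac{1}{-101 + \left(5 \left(- \frac{1}{3}\right) + 6\right)} = \frac{1}{-101 + \left(- \frac{5}{3} + 6\right)} = \frac{1}{-101 + \frac{13}{3}} = \frac{1}{- \frac{290}{3}} = - \frac{3}{290} \approx -0.010345$)
$\left(95 + f\right)^{2} = \left(95 - \frac{3}{290}\right)^{2} = \left(\frac{27547}{290}\right)^{2} = \frac{758837209}{84100}$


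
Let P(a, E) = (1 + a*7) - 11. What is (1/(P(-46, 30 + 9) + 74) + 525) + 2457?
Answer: 769355/258 ≈ 2982.0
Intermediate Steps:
P(a, E) = -10 + 7*a (P(a, E) = (1 + 7*a) - 11 = -10 + 7*a)
(1/(P(-46, 30 + 9) + 74) + 525) + 2457 = (1/((-10 + 7*(-46)) + 74) + 525) + 2457 = (1/((-10 - 322) + 74) + 525) + 2457 = (1/(-332 + 74) + 525) + 2457 = (1/(-258) + 525) + 2457 = (-1/258 + 525) + 2457 = 135449/258 + 2457 = 769355/258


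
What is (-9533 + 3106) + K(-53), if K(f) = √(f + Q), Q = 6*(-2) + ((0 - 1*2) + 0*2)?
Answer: -6427 + I*√67 ≈ -6427.0 + 8.1853*I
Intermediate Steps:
Q = -14 (Q = -12 + ((0 - 2) + 0) = -12 + (-2 + 0) = -12 - 2 = -14)
K(f) = √(-14 + f) (K(f) = √(f - 14) = √(-14 + f))
(-9533 + 3106) + K(-53) = (-9533 + 3106) + √(-14 - 53) = -6427 + √(-67) = -6427 + I*√67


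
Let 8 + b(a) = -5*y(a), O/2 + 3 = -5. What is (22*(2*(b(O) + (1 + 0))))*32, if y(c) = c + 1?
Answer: 95744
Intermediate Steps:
y(c) = 1 + c
O = -16 (O = -6 + 2*(-5) = -6 - 10 = -16)
b(a) = -13 - 5*a (b(a) = -8 - 5*(1 + a) = -8 + (-5 - 5*a) = -13 - 5*a)
(22*(2*(b(O) + (1 + 0))))*32 = (22*(2*((-13 - 5*(-16)) + (1 + 0))))*32 = (22*(2*((-13 + 80) + 1)))*32 = (22*(2*(67 + 1)))*32 = (22*(2*68))*32 = (22*136)*32 = 2992*32 = 95744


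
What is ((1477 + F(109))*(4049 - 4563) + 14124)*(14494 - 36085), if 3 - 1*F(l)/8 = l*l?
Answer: -1038468415662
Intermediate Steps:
F(l) = 24 - 8*l² (F(l) = 24 - 8*l*l = 24 - 8*l²)
((1477 + F(109))*(4049 - 4563) + 14124)*(14494 - 36085) = ((1477 + (24 - 8*109²))*(4049 - 4563) + 14124)*(14494 - 36085) = ((1477 + (24 - 8*11881))*(-514) + 14124)*(-21591) = ((1477 + (24 - 95048))*(-514) + 14124)*(-21591) = ((1477 - 95024)*(-514) + 14124)*(-21591) = (-93547*(-514) + 14124)*(-21591) = (48083158 + 14124)*(-21591) = 48097282*(-21591) = -1038468415662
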